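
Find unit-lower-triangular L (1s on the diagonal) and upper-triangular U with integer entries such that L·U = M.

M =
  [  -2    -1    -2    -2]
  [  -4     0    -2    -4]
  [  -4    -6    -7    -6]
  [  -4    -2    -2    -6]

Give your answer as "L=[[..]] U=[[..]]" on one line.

L=[[1,0,0,0],[2,1,0,0],[2,-2,1,0],[2,0,2,1]] U=[[-2,-1,-2,-2],[0,2,2,0],[0,0,1,-2],[0,0,0,2]]

  r1 -= 2·r0 → [0,2,2,0]
  r2 -= 2·r0 → [0,-4,-3,-2]
  r3 -= 2·r0 → [0,0,2,-2]
  r2 -= -2·r1 → [0,0,1,-2]
  r3 -= 0·r1 → [0,0,2,-2]
  r3 -= 2·r2 → [0,0,0,2]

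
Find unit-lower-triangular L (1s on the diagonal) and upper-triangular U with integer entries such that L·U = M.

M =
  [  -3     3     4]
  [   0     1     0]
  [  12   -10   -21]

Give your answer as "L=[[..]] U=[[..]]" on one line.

L=[[1,0,0],[0,1,0],[-4,2,1]] U=[[-3,3,4],[0,1,0],[0,0,-5]]

  R1 -= 0·R0 → [0,1,0]
  R2 -= -4·R0 → [0,2,-5]
  R2 -= 2·R1 → [0,0,-5]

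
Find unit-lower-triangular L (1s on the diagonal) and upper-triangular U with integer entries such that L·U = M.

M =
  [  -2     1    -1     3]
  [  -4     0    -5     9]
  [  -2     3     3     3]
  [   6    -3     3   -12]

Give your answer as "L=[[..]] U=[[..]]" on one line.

L=[[1,0,0,0],[2,1,0,0],[1,-1,1,0],[-3,0,0,1]] U=[[-2,1,-1,3],[0,-2,-3,3],[0,0,1,3],[0,0,0,-3]]

  row1 -= 2·row0 → [0,-2,-3,3]
  row2 -= 1·row0 → [0,2,4,0]
  row3 -= -3·row0 → [0,0,0,-3]
  row2 -= -1·row1 → [0,0,1,3]
  row3 -= 0·row1 → [0,0,0,-3]
  row3 -= 0·row2 → [0,0,0,-3]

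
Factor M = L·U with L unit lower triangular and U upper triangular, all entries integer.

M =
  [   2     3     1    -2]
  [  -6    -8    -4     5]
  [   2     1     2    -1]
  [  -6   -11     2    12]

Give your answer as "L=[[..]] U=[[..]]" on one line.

L=[[1,0,0,0],[-3,1,0,0],[1,-2,1,0],[-3,-2,-3,1]] U=[[2,3,1,-2],[0,1,-1,-1],[0,0,-1,-1],[0,0,0,1]]

  row1 -= -3·row0 → [0,1,-1,-1]
  row2 -= 1·row0 → [0,-2,1,1]
  row3 -= -3·row0 → [0,-2,5,6]
  row2 -= -2·row1 → [0,0,-1,-1]
  row3 -= -2·row1 → [0,0,3,4]
  row3 -= -3·row2 → [0,0,0,1]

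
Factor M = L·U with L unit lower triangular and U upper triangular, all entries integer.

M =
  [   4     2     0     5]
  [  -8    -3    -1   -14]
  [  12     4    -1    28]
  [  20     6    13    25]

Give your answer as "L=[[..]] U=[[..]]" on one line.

  R1 -= -2·R0 → [0,1,-1,-4]
  R2 -= 3·R0 → [0,-2,-1,13]
  R3 -= 5·R0 → [0,-4,13,0]
  R2 -= -2·R1 → [0,0,-3,5]
  R3 -= -4·R1 → [0,0,9,-16]
  R3 -= -3·R2 → [0,0,0,-1]

L=[[1,0,0,0],[-2,1,0,0],[3,-2,1,0],[5,-4,-3,1]] U=[[4,2,0,5],[0,1,-1,-4],[0,0,-3,5],[0,0,0,-1]]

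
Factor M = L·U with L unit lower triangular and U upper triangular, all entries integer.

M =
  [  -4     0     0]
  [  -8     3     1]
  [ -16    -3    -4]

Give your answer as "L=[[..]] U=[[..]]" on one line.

  r1 -= 2·r0 → [0,3,1]
  r2 -= 4·r0 → [0,-3,-4]
  r2 -= -1·r1 → [0,0,-3]

L=[[1,0,0],[2,1,0],[4,-1,1]] U=[[-4,0,0],[0,3,1],[0,0,-3]]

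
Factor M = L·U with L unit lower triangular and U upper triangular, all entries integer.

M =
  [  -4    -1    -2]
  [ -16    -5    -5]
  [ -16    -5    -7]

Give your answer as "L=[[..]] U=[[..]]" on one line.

L=[[1,0,0],[4,1,0],[4,1,1]] U=[[-4,-1,-2],[0,-1,3],[0,0,-2]]

  r1 -= 4·r0 → [0,-1,3]
  r2 -= 4·r0 → [0,-1,1]
  r2 -= 1·r1 → [0,0,-2]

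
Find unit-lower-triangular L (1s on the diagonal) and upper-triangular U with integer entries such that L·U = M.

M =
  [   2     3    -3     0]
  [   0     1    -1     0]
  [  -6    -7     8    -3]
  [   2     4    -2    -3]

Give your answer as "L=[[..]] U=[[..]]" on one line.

L=[[1,0,0,0],[0,1,0,0],[-3,2,1,0],[1,1,2,1]] U=[[2,3,-3,0],[0,1,-1,0],[0,0,1,-3],[0,0,0,3]]

  R1 -= 0·R0 → [0,1,-1,0]
  R2 -= -3·R0 → [0,2,-1,-3]
  R3 -= 1·R0 → [0,1,1,-3]
  R2 -= 2·R1 → [0,0,1,-3]
  R3 -= 1·R1 → [0,0,2,-3]
  R3 -= 2·R2 → [0,0,0,3]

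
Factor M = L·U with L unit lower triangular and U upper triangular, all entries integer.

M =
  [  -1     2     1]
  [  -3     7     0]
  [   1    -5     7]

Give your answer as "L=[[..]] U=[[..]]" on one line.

  R1 -= 3·R0 → [0,1,-3]
  R2 -= -1·R0 → [0,-3,8]
  R2 -= -3·R1 → [0,0,-1]

L=[[1,0,0],[3,1,0],[-1,-3,1]] U=[[-1,2,1],[0,1,-3],[0,0,-1]]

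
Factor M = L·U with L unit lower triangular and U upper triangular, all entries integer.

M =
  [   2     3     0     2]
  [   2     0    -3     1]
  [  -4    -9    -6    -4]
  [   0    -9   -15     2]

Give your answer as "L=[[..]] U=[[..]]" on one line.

L=[[1,0,0,0],[1,1,0,0],[-2,1,1,0],[0,3,2,1]] U=[[2,3,0,2],[0,-3,-3,-1],[0,0,-3,1],[0,0,0,3]]

  R1 -= 1·R0 → [0,-3,-3,-1]
  R2 -= -2·R0 → [0,-3,-6,0]
  R3 -= 0·R0 → [0,-9,-15,2]
  R2 -= 1·R1 → [0,0,-3,1]
  R3 -= 3·R1 → [0,0,-6,5]
  R3 -= 2·R2 → [0,0,0,3]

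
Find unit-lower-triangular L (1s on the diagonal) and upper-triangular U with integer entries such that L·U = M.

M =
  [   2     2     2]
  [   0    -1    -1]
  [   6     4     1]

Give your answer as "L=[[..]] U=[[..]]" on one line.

  R1 -= 0·R0 → [0,-1,-1]
  R2 -= 3·R0 → [0,-2,-5]
  R2 -= 2·R1 → [0,0,-3]

L=[[1,0,0],[0,1,0],[3,2,1]] U=[[2,2,2],[0,-1,-1],[0,0,-3]]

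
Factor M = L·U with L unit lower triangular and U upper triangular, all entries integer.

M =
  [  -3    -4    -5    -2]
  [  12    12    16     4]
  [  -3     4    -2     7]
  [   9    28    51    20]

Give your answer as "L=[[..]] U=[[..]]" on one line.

  R1 -= -4·R0 → [0,-4,-4,-4]
  R2 -= 1·R0 → [0,8,3,9]
  R3 -= -3·R0 → [0,16,36,14]
  R2 -= -2·R1 → [0,0,-5,1]
  R3 -= -4·R1 → [0,0,20,-2]
  R3 -= -4·R2 → [0,0,0,2]

L=[[1,0,0,0],[-4,1,0,0],[1,-2,1,0],[-3,-4,-4,1]] U=[[-3,-4,-5,-2],[0,-4,-4,-4],[0,0,-5,1],[0,0,0,2]]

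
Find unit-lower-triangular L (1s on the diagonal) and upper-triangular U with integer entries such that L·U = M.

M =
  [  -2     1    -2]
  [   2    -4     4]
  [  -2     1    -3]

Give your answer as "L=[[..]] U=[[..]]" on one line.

  row1 -= -1·row0 → [0,-3,2]
  row2 -= 1·row0 → [0,0,-1]
  row2 -= 0·row1 → [0,0,-1]

L=[[1,0,0],[-1,1,0],[1,0,1]] U=[[-2,1,-2],[0,-3,2],[0,0,-1]]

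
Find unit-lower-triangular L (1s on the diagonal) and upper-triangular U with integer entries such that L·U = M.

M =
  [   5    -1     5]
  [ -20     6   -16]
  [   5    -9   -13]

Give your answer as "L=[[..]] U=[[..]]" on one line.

  R1 -= -4·R0 → [0,2,4]
  R2 -= 1·R0 → [0,-8,-18]
  R2 -= -4·R1 → [0,0,-2]

L=[[1,0,0],[-4,1,0],[1,-4,1]] U=[[5,-1,5],[0,2,4],[0,0,-2]]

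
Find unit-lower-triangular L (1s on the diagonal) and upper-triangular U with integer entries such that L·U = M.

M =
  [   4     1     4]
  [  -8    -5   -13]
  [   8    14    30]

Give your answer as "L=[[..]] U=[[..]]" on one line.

L=[[1,0,0],[-2,1,0],[2,-4,1]] U=[[4,1,4],[0,-3,-5],[0,0,2]]

  row1 -= -2·row0 → [0,-3,-5]
  row2 -= 2·row0 → [0,12,22]
  row2 -= -4·row1 → [0,0,2]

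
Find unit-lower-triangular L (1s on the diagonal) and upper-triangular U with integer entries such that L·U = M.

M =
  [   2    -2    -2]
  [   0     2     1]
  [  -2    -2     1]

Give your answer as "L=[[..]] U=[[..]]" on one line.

L=[[1,0,0],[0,1,0],[-1,-2,1]] U=[[2,-2,-2],[0,2,1],[0,0,1]]

  R1 -= 0·R0 → [0,2,1]
  R2 -= -1·R0 → [0,-4,-1]
  R2 -= -2·R1 → [0,0,1]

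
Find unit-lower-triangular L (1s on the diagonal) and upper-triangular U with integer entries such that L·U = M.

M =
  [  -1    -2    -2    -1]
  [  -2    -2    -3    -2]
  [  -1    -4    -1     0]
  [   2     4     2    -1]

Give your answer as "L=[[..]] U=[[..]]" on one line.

  row1 -= 2·row0 → [0,2,1,0]
  row2 -= 1·row0 → [0,-2,1,1]
  row3 -= -2·row0 → [0,0,-2,-3]
  row2 -= -1·row1 → [0,0,2,1]
  row3 -= 0·row1 → [0,0,-2,-3]
  row3 -= -1·row2 → [0,0,0,-2]

L=[[1,0,0,0],[2,1,0,0],[1,-1,1,0],[-2,0,-1,1]] U=[[-1,-2,-2,-1],[0,2,1,0],[0,0,2,1],[0,0,0,-2]]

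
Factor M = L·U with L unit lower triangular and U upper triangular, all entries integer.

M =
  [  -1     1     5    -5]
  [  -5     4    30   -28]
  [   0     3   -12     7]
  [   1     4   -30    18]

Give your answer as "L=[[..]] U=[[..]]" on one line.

  r1 -= 5·r0 → [0,-1,5,-3]
  r2 -= 0·r0 → [0,3,-12,7]
  r3 -= -1·r0 → [0,5,-25,13]
  r2 -= -3·r1 → [0,0,3,-2]
  r3 -= -5·r1 → [0,0,0,-2]
  r3 -= 0·r2 → [0,0,0,-2]

L=[[1,0,0,0],[5,1,0,0],[0,-3,1,0],[-1,-5,0,1]] U=[[-1,1,5,-5],[0,-1,5,-3],[0,0,3,-2],[0,0,0,-2]]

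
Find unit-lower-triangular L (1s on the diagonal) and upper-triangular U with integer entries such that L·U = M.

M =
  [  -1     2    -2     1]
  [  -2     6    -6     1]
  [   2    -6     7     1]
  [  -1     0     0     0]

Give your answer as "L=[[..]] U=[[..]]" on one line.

L=[[1,0,0,0],[2,1,0,0],[-2,-1,1,0],[1,-1,0,1]] U=[[-1,2,-2,1],[0,2,-2,-1],[0,0,1,2],[0,0,0,-2]]

  r1 -= 2·r0 → [0,2,-2,-1]
  r2 -= -2·r0 → [0,-2,3,3]
  r3 -= 1·r0 → [0,-2,2,-1]
  r2 -= -1·r1 → [0,0,1,2]
  r3 -= -1·r1 → [0,0,0,-2]
  r3 -= 0·r2 → [0,0,0,-2]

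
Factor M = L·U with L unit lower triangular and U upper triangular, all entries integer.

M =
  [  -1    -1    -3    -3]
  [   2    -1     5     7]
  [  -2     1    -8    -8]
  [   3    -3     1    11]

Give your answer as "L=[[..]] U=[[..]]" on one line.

L=[[1,0,0,0],[-2,1,0,0],[2,-1,1,0],[-3,2,2,1]] U=[[-1,-1,-3,-3],[0,-3,-1,1],[0,0,-3,-1],[0,0,0,2]]

  row1 -= -2·row0 → [0,-3,-1,1]
  row2 -= 2·row0 → [0,3,-2,-2]
  row3 -= -3·row0 → [0,-6,-8,2]
  row2 -= -1·row1 → [0,0,-3,-1]
  row3 -= 2·row1 → [0,0,-6,0]
  row3 -= 2·row2 → [0,0,0,2]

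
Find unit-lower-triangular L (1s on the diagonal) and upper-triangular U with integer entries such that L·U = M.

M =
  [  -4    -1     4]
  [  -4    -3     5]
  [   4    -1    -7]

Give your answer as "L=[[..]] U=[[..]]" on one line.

  R1 -= 1·R0 → [0,-2,1]
  R2 -= -1·R0 → [0,-2,-3]
  R2 -= 1·R1 → [0,0,-4]

L=[[1,0,0],[1,1,0],[-1,1,1]] U=[[-4,-1,4],[0,-2,1],[0,0,-4]]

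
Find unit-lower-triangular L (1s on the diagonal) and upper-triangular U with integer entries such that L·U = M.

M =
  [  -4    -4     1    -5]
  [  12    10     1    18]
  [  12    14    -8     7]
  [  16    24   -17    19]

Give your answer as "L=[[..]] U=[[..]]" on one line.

L=[[1,0,0,0],[-3,1,0,0],[-3,-1,1,0],[-4,-4,-3,1]] U=[[-4,-4,1,-5],[0,-2,4,3],[0,0,-1,-5],[0,0,0,-4]]

  R1 -= -3·R0 → [0,-2,4,3]
  R2 -= -3·R0 → [0,2,-5,-8]
  R3 -= -4·R0 → [0,8,-13,-1]
  R2 -= -1·R1 → [0,0,-1,-5]
  R3 -= -4·R1 → [0,0,3,11]
  R3 -= -3·R2 → [0,0,0,-4]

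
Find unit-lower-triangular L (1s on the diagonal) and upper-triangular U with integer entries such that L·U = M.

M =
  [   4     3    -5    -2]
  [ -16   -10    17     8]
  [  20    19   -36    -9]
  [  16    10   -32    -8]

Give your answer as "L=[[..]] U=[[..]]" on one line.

L=[[1,0,0,0],[-4,1,0,0],[5,2,1,0],[4,-1,3,1]] U=[[4,3,-5,-2],[0,2,-3,0],[0,0,-5,1],[0,0,0,-3]]

  r1 -= -4·r0 → [0,2,-3,0]
  r2 -= 5·r0 → [0,4,-11,1]
  r3 -= 4·r0 → [0,-2,-12,0]
  r2 -= 2·r1 → [0,0,-5,1]
  r3 -= -1·r1 → [0,0,-15,0]
  r3 -= 3·r2 → [0,0,0,-3]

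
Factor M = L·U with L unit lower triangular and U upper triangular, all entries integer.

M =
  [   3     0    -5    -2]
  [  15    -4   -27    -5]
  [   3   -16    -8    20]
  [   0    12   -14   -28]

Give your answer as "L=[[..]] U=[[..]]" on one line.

L=[[1,0,0,0],[5,1,0,0],[1,4,1,0],[0,-3,-4,1]] U=[[3,0,-5,-2],[0,-4,-2,5],[0,0,5,2],[0,0,0,-5]]

  R1 -= 5·R0 → [0,-4,-2,5]
  R2 -= 1·R0 → [0,-16,-3,22]
  R3 -= 0·R0 → [0,12,-14,-28]
  R2 -= 4·R1 → [0,0,5,2]
  R3 -= -3·R1 → [0,0,-20,-13]
  R3 -= -4·R2 → [0,0,0,-5]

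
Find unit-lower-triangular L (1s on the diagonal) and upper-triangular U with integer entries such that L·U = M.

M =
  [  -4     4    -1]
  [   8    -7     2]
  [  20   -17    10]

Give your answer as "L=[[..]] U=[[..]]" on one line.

L=[[1,0,0],[-2,1,0],[-5,3,1]] U=[[-4,4,-1],[0,1,0],[0,0,5]]

  row1 -= -2·row0 → [0,1,0]
  row2 -= -5·row0 → [0,3,5]
  row2 -= 3·row1 → [0,0,5]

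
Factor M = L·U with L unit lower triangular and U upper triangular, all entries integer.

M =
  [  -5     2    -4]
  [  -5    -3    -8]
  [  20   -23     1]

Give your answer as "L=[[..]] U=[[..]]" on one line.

  r1 -= 1·r0 → [0,-5,-4]
  r2 -= -4·r0 → [0,-15,-15]
  r2 -= 3·r1 → [0,0,-3]

L=[[1,0,0],[1,1,0],[-4,3,1]] U=[[-5,2,-4],[0,-5,-4],[0,0,-3]]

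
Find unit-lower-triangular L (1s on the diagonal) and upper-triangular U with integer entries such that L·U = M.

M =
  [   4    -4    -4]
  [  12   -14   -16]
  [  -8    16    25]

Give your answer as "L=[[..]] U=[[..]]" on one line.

  R1 -= 3·R0 → [0,-2,-4]
  R2 -= -2·R0 → [0,8,17]
  R2 -= -4·R1 → [0,0,1]

L=[[1,0,0],[3,1,0],[-2,-4,1]] U=[[4,-4,-4],[0,-2,-4],[0,0,1]]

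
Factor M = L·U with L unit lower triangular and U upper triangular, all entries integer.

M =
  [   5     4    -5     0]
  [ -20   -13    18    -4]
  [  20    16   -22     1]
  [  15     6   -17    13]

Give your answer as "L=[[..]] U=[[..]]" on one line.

  R1 -= -4·R0 → [0,3,-2,-4]
  R2 -= 4·R0 → [0,0,-2,1]
  R3 -= 3·R0 → [0,-6,-2,13]
  R2 -= 0·R1 → [0,0,-2,1]
  R3 -= -2·R1 → [0,0,-6,5]
  R3 -= 3·R2 → [0,0,0,2]

L=[[1,0,0,0],[-4,1,0,0],[4,0,1,0],[3,-2,3,1]] U=[[5,4,-5,0],[0,3,-2,-4],[0,0,-2,1],[0,0,0,2]]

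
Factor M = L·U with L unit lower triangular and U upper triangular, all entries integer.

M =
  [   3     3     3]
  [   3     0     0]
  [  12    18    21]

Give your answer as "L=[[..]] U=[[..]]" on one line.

  r1 -= 1·r0 → [0,-3,-3]
  r2 -= 4·r0 → [0,6,9]
  r2 -= -2·r1 → [0,0,3]

L=[[1,0,0],[1,1,0],[4,-2,1]] U=[[3,3,3],[0,-3,-3],[0,0,3]]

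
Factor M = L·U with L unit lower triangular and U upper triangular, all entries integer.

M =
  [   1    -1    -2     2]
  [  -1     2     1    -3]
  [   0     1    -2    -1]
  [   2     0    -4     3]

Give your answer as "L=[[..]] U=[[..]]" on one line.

L=[[1,0,0,0],[-1,1,0,0],[0,1,1,0],[2,2,-2,1]] U=[[1,-1,-2,2],[0,1,-1,-1],[0,0,-1,0],[0,0,0,1]]

  R1 -= -1·R0 → [0,1,-1,-1]
  R2 -= 0·R0 → [0,1,-2,-1]
  R3 -= 2·R0 → [0,2,0,-1]
  R2 -= 1·R1 → [0,0,-1,0]
  R3 -= 2·R1 → [0,0,2,1]
  R3 -= -2·R2 → [0,0,0,1]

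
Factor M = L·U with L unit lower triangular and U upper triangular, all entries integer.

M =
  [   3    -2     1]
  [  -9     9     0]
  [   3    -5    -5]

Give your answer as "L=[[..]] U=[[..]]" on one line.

L=[[1,0,0],[-3,1,0],[1,-1,1]] U=[[3,-2,1],[0,3,3],[0,0,-3]]

  R1 -= -3·R0 → [0,3,3]
  R2 -= 1·R0 → [0,-3,-6]
  R2 -= -1·R1 → [0,0,-3]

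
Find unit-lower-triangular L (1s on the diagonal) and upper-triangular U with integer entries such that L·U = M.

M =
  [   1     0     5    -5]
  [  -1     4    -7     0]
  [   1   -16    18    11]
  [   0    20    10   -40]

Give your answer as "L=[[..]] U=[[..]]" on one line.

L=[[1,0,0,0],[-1,1,0,0],[1,-4,1,0],[0,5,4,1]] U=[[1,0,5,-5],[0,4,-2,-5],[0,0,5,-4],[0,0,0,1]]

  R1 -= -1·R0 → [0,4,-2,-5]
  R2 -= 1·R0 → [0,-16,13,16]
  R3 -= 0·R0 → [0,20,10,-40]
  R2 -= -4·R1 → [0,0,5,-4]
  R3 -= 5·R1 → [0,0,20,-15]
  R3 -= 4·R2 → [0,0,0,1]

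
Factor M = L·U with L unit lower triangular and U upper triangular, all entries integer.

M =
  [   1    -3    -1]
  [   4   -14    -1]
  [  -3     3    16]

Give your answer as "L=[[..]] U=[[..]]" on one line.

  r1 -= 4·r0 → [0,-2,3]
  r2 -= -3·r0 → [0,-6,13]
  r2 -= 3·r1 → [0,0,4]

L=[[1,0,0],[4,1,0],[-3,3,1]] U=[[1,-3,-1],[0,-2,3],[0,0,4]]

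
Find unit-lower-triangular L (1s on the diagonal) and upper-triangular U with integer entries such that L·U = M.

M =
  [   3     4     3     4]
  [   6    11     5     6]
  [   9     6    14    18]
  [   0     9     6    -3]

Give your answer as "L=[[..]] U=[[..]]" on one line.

L=[[1,0,0,0],[2,1,0,0],[3,-2,1,0],[0,3,3,1]] U=[[3,4,3,4],[0,3,-1,-2],[0,0,3,2],[0,0,0,-3]]

  R1 -= 2·R0 → [0,3,-1,-2]
  R2 -= 3·R0 → [0,-6,5,6]
  R3 -= 0·R0 → [0,9,6,-3]
  R2 -= -2·R1 → [0,0,3,2]
  R3 -= 3·R1 → [0,0,9,3]
  R3 -= 3·R2 → [0,0,0,-3]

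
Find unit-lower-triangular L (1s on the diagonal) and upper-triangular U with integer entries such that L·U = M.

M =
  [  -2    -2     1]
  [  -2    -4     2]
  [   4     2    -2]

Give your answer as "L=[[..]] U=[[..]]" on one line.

L=[[1,0,0],[1,1,0],[-2,1,1]] U=[[-2,-2,1],[0,-2,1],[0,0,-1]]

  row1 -= 1·row0 → [0,-2,1]
  row2 -= -2·row0 → [0,-2,0]
  row2 -= 1·row1 → [0,0,-1]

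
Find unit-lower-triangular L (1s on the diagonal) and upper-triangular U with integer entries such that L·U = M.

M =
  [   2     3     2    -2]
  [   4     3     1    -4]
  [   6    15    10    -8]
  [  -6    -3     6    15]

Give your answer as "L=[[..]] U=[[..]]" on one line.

L=[[1,0,0,0],[2,1,0,0],[3,-2,1,0],[-3,-2,-3,1]] U=[[2,3,2,-2],[0,-3,-3,0],[0,0,-2,-2],[0,0,0,3]]

  row1 -= 2·row0 → [0,-3,-3,0]
  row2 -= 3·row0 → [0,6,4,-2]
  row3 -= -3·row0 → [0,6,12,9]
  row2 -= -2·row1 → [0,0,-2,-2]
  row3 -= -2·row1 → [0,0,6,9]
  row3 -= -3·row2 → [0,0,0,3]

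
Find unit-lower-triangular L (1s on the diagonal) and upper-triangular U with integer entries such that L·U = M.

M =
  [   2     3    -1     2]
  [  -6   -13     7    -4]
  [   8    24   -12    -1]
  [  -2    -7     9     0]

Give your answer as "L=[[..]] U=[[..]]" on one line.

L=[[1,0,0,0],[-3,1,0,0],[4,-3,1,0],[-1,1,1,1]] U=[[2,3,-1,2],[0,-4,4,2],[0,0,4,-3],[0,0,0,3]]

  r1 -= -3·r0 → [0,-4,4,2]
  r2 -= 4·r0 → [0,12,-8,-9]
  r3 -= -1·r0 → [0,-4,8,2]
  r2 -= -3·r1 → [0,0,4,-3]
  r3 -= 1·r1 → [0,0,4,0]
  r3 -= 1·r2 → [0,0,0,3]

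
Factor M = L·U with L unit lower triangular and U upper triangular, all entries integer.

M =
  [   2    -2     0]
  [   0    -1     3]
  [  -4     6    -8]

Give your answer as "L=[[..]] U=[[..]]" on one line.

L=[[1,0,0],[0,1,0],[-2,-2,1]] U=[[2,-2,0],[0,-1,3],[0,0,-2]]

  R1 -= 0·R0 → [0,-1,3]
  R2 -= -2·R0 → [0,2,-8]
  R2 -= -2·R1 → [0,0,-2]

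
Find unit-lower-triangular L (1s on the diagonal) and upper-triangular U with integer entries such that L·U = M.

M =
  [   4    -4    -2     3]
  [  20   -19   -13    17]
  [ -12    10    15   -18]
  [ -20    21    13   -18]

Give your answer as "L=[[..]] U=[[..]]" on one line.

L=[[1,0,0,0],[5,1,0,0],[-3,-2,1,0],[-5,1,2,1]] U=[[4,-4,-2,3],[0,1,-3,2],[0,0,3,-5],[0,0,0,5]]

  R1 -= 5·R0 → [0,1,-3,2]
  R2 -= -3·R0 → [0,-2,9,-9]
  R3 -= -5·R0 → [0,1,3,-3]
  R2 -= -2·R1 → [0,0,3,-5]
  R3 -= 1·R1 → [0,0,6,-5]
  R3 -= 2·R2 → [0,0,0,5]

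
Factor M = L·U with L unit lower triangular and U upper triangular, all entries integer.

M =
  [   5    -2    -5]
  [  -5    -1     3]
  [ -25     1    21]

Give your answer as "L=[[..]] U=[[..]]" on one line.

L=[[1,0,0],[-1,1,0],[-5,3,1]] U=[[5,-2,-5],[0,-3,-2],[0,0,2]]

  r1 -= -1·r0 → [0,-3,-2]
  r2 -= -5·r0 → [0,-9,-4]
  r2 -= 3·r1 → [0,0,2]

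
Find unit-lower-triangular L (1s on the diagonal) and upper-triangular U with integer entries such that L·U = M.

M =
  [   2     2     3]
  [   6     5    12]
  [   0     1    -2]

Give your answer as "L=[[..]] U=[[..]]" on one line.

L=[[1,0,0],[3,1,0],[0,-1,1]] U=[[2,2,3],[0,-1,3],[0,0,1]]

  r1 -= 3·r0 → [0,-1,3]
  r2 -= 0·r0 → [0,1,-2]
  r2 -= -1·r1 → [0,0,1]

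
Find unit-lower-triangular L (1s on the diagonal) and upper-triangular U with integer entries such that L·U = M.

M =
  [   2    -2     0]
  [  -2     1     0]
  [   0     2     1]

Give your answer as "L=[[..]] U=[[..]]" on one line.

  row1 -= -1·row0 → [0,-1,0]
  row2 -= 0·row0 → [0,2,1]
  row2 -= -2·row1 → [0,0,1]

L=[[1,0,0],[-1,1,0],[0,-2,1]] U=[[2,-2,0],[0,-1,0],[0,0,1]]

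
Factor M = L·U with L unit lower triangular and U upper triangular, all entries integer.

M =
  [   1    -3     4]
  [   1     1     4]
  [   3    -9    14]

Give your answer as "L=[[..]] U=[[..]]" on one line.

  row1 -= 1·row0 → [0,4,0]
  row2 -= 3·row0 → [0,0,2]
  row2 -= 0·row1 → [0,0,2]

L=[[1,0,0],[1,1,0],[3,0,1]] U=[[1,-3,4],[0,4,0],[0,0,2]]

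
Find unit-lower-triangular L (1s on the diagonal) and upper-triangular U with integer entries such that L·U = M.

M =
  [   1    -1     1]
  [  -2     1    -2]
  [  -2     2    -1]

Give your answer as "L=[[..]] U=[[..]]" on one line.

  R1 -= -2·R0 → [0,-1,0]
  R2 -= -2·R0 → [0,0,1]
  R2 -= 0·R1 → [0,0,1]

L=[[1,0,0],[-2,1,0],[-2,0,1]] U=[[1,-1,1],[0,-1,0],[0,0,1]]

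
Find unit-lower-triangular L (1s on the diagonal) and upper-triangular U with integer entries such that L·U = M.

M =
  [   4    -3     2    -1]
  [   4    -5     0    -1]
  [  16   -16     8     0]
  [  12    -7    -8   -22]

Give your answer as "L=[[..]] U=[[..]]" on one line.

  row1 -= 1·row0 → [0,-2,-2,0]
  row2 -= 4·row0 → [0,-4,0,4]
  row3 -= 3·row0 → [0,2,-14,-19]
  row2 -= 2·row1 → [0,0,4,4]
  row3 -= -1·row1 → [0,0,-16,-19]
  row3 -= -4·row2 → [0,0,0,-3]

L=[[1,0,0,0],[1,1,0,0],[4,2,1,0],[3,-1,-4,1]] U=[[4,-3,2,-1],[0,-2,-2,0],[0,0,4,4],[0,0,0,-3]]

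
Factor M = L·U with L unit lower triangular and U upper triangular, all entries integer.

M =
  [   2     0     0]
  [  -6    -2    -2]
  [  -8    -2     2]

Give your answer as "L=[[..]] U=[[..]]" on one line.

  row1 -= -3·row0 → [0,-2,-2]
  row2 -= -4·row0 → [0,-2,2]
  row2 -= 1·row1 → [0,0,4]

L=[[1,0,0],[-3,1,0],[-4,1,1]] U=[[2,0,0],[0,-2,-2],[0,0,4]]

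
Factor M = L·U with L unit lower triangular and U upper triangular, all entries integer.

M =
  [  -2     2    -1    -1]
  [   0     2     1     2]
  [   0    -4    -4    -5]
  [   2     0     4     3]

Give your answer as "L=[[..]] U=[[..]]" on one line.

L=[[1,0,0,0],[0,1,0,0],[0,-2,1,0],[-1,1,-1,1]] U=[[-2,2,-1,-1],[0,2,1,2],[0,0,-2,-1],[0,0,0,-1]]

  r1 -= 0·r0 → [0,2,1,2]
  r2 -= 0·r0 → [0,-4,-4,-5]
  r3 -= -1·r0 → [0,2,3,2]
  r2 -= -2·r1 → [0,0,-2,-1]
  r3 -= 1·r1 → [0,0,2,0]
  r3 -= -1·r2 → [0,0,0,-1]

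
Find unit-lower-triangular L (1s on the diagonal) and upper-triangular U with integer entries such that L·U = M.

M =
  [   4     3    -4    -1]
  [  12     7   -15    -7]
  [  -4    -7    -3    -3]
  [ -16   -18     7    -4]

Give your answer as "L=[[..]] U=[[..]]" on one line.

  r1 -= 3·r0 → [0,-2,-3,-4]
  r2 -= -1·r0 → [0,-4,-7,-4]
  r3 -= -4·r0 → [0,-6,-9,-8]
  r2 -= 2·r1 → [0,0,-1,4]
  r3 -= 3·r1 → [0,0,0,4]
  r3 -= 0·r2 → [0,0,0,4]

L=[[1,0,0,0],[3,1,0,0],[-1,2,1,0],[-4,3,0,1]] U=[[4,3,-4,-1],[0,-2,-3,-4],[0,0,-1,4],[0,0,0,4]]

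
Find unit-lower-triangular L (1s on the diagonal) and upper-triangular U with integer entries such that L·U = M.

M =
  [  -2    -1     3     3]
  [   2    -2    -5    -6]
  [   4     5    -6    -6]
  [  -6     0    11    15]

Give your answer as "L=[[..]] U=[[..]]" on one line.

L=[[1,0,0,0],[-1,1,0,0],[-2,-1,1,0],[3,-1,0,1]] U=[[-2,-1,3,3],[0,-3,-2,-3],[0,0,-2,-3],[0,0,0,3]]

  R1 -= -1·R0 → [0,-3,-2,-3]
  R2 -= -2·R0 → [0,3,0,0]
  R3 -= 3·R0 → [0,3,2,6]
  R2 -= -1·R1 → [0,0,-2,-3]
  R3 -= -1·R1 → [0,0,0,3]
  R3 -= 0·R2 → [0,0,0,3]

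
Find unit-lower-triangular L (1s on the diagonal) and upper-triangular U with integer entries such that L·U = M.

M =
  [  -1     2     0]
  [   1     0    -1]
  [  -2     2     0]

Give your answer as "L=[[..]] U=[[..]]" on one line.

L=[[1,0,0],[-1,1,0],[2,-1,1]] U=[[-1,2,0],[0,2,-1],[0,0,-1]]

  r1 -= -1·r0 → [0,2,-1]
  r2 -= 2·r0 → [0,-2,0]
  r2 -= -1·r1 → [0,0,-1]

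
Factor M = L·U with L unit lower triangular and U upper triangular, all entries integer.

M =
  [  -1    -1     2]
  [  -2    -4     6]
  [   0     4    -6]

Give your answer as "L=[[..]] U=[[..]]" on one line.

L=[[1,0,0],[2,1,0],[0,-2,1]] U=[[-1,-1,2],[0,-2,2],[0,0,-2]]

  R1 -= 2·R0 → [0,-2,2]
  R2 -= 0·R0 → [0,4,-6]
  R2 -= -2·R1 → [0,0,-2]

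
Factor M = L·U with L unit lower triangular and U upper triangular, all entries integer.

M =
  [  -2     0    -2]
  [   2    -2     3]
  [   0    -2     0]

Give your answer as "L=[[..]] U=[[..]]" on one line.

  r1 -= -1·r0 → [0,-2,1]
  r2 -= 0·r0 → [0,-2,0]
  r2 -= 1·r1 → [0,0,-1]

L=[[1,0,0],[-1,1,0],[0,1,1]] U=[[-2,0,-2],[0,-2,1],[0,0,-1]]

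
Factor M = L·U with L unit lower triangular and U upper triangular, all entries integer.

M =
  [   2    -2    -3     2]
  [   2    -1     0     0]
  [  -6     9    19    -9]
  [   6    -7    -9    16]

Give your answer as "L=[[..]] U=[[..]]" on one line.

L=[[1,0,0,0],[1,1,0,0],[-3,3,1,0],[3,-1,3,1]] U=[[2,-2,-3,2],[0,1,3,-2],[0,0,1,3],[0,0,0,-1]]

  R1 -= 1·R0 → [0,1,3,-2]
  R2 -= -3·R0 → [0,3,10,-3]
  R3 -= 3·R0 → [0,-1,0,10]
  R2 -= 3·R1 → [0,0,1,3]
  R3 -= -1·R1 → [0,0,3,8]
  R3 -= 3·R2 → [0,0,0,-1]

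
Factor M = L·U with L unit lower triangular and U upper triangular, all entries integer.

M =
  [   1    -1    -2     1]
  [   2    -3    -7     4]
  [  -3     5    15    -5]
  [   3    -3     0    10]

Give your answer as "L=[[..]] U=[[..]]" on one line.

  R1 -= 2·R0 → [0,-1,-3,2]
  R2 -= -3·R0 → [0,2,9,-2]
  R3 -= 3·R0 → [0,0,6,7]
  R2 -= -2·R1 → [0,0,3,2]
  R3 -= 0·R1 → [0,0,6,7]
  R3 -= 2·R2 → [0,0,0,3]

L=[[1,0,0,0],[2,1,0,0],[-3,-2,1,0],[3,0,2,1]] U=[[1,-1,-2,1],[0,-1,-3,2],[0,0,3,2],[0,0,0,3]]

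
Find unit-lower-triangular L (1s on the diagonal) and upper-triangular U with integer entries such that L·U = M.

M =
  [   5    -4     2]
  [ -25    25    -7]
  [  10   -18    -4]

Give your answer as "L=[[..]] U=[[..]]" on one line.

L=[[1,0,0],[-5,1,0],[2,-2,1]] U=[[5,-4,2],[0,5,3],[0,0,-2]]

  row1 -= -5·row0 → [0,5,3]
  row2 -= 2·row0 → [0,-10,-8]
  row2 -= -2·row1 → [0,0,-2]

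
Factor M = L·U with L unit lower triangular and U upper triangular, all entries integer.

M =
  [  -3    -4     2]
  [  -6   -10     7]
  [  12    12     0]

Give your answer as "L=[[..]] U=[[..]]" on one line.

L=[[1,0,0],[2,1,0],[-4,2,1]] U=[[-3,-4,2],[0,-2,3],[0,0,2]]

  R1 -= 2·R0 → [0,-2,3]
  R2 -= -4·R0 → [0,-4,8]
  R2 -= 2·R1 → [0,0,2]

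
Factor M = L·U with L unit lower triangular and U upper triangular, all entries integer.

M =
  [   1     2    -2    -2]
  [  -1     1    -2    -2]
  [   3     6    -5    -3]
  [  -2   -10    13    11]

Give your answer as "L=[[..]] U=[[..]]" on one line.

  r1 -= -1·r0 → [0,3,-4,-4]
  r2 -= 3·r0 → [0,0,1,3]
  r3 -= -2·r0 → [0,-6,9,7]
  r2 -= 0·r1 → [0,0,1,3]
  r3 -= -2·r1 → [0,0,1,-1]
  r3 -= 1·r2 → [0,0,0,-4]

L=[[1,0,0,0],[-1,1,0,0],[3,0,1,0],[-2,-2,1,1]] U=[[1,2,-2,-2],[0,3,-4,-4],[0,0,1,3],[0,0,0,-4]]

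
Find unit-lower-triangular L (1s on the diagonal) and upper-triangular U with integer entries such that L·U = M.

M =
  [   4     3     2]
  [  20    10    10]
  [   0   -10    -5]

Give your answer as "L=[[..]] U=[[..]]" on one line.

  row1 -= 5·row0 → [0,-5,0]
  row2 -= 0·row0 → [0,-10,-5]
  row2 -= 2·row1 → [0,0,-5]

L=[[1,0,0],[5,1,0],[0,2,1]] U=[[4,3,2],[0,-5,0],[0,0,-5]]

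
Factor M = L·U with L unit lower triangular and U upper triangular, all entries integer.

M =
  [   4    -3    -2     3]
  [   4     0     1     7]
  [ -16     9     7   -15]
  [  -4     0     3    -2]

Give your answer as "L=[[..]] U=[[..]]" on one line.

L=[[1,0,0,0],[1,1,0,0],[-4,-1,1,0],[-1,-1,2,1]] U=[[4,-3,-2,3],[0,3,3,4],[0,0,2,1],[0,0,0,3]]

  row1 -= 1·row0 → [0,3,3,4]
  row2 -= -4·row0 → [0,-3,-1,-3]
  row3 -= -1·row0 → [0,-3,1,1]
  row2 -= -1·row1 → [0,0,2,1]
  row3 -= -1·row1 → [0,0,4,5]
  row3 -= 2·row2 → [0,0,0,3]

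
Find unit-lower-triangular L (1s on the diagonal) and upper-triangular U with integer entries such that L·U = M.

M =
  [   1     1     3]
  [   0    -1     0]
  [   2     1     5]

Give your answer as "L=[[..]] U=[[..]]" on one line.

  row1 -= 0·row0 → [0,-1,0]
  row2 -= 2·row0 → [0,-1,-1]
  row2 -= 1·row1 → [0,0,-1]

L=[[1,0,0],[0,1,0],[2,1,1]] U=[[1,1,3],[0,-1,0],[0,0,-1]]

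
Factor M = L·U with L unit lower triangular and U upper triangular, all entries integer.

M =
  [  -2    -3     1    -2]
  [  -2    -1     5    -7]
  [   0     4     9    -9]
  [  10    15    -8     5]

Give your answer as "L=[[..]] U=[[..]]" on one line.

L=[[1,0,0,0],[1,1,0,0],[0,2,1,0],[-5,0,-3,1]] U=[[-2,-3,1,-2],[0,2,4,-5],[0,0,1,1],[0,0,0,-2]]

  r1 -= 1·r0 → [0,2,4,-5]
  r2 -= 0·r0 → [0,4,9,-9]
  r3 -= -5·r0 → [0,0,-3,-5]
  r2 -= 2·r1 → [0,0,1,1]
  r3 -= 0·r1 → [0,0,-3,-5]
  r3 -= -3·r2 → [0,0,0,-2]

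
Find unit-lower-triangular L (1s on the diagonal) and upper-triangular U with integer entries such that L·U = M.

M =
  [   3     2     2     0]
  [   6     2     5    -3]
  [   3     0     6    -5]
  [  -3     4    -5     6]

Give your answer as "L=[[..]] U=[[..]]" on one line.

L=[[1,0,0,0],[2,1,0,0],[1,1,1,0],[-1,-3,0,1]] U=[[3,2,2,0],[0,-2,1,-3],[0,0,3,-2],[0,0,0,-3]]

  R1 -= 2·R0 → [0,-2,1,-3]
  R2 -= 1·R0 → [0,-2,4,-5]
  R3 -= -1·R0 → [0,6,-3,6]
  R2 -= 1·R1 → [0,0,3,-2]
  R3 -= -3·R1 → [0,0,0,-3]
  R3 -= 0·R2 → [0,0,0,-3]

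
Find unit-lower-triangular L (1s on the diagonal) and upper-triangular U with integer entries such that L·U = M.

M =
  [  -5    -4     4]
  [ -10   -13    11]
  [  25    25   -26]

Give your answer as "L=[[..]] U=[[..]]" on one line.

  row1 -= 2·row0 → [0,-5,3]
  row2 -= -5·row0 → [0,5,-6]
  row2 -= -1·row1 → [0,0,-3]

L=[[1,0,0],[2,1,0],[-5,-1,1]] U=[[-5,-4,4],[0,-5,3],[0,0,-3]]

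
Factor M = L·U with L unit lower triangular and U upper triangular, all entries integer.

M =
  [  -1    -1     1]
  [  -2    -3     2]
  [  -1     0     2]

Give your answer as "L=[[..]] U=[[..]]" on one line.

L=[[1,0,0],[2,1,0],[1,-1,1]] U=[[-1,-1,1],[0,-1,0],[0,0,1]]

  R1 -= 2·R0 → [0,-1,0]
  R2 -= 1·R0 → [0,1,1]
  R2 -= -1·R1 → [0,0,1]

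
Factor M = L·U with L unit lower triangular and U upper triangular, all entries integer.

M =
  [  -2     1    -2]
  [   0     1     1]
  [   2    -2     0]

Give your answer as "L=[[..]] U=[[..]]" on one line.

L=[[1,0,0],[0,1,0],[-1,-1,1]] U=[[-2,1,-2],[0,1,1],[0,0,-1]]

  row1 -= 0·row0 → [0,1,1]
  row2 -= -1·row0 → [0,-1,-2]
  row2 -= -1·row1 → [0,0,-1]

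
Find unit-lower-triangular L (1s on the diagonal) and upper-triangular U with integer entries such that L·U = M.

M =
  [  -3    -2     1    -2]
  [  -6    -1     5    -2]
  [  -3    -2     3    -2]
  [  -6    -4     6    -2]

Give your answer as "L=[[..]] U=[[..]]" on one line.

  R1 -= 2·R0 → [0,3,3,2]
  R2 -= 1·R0 → [0,0,2,0]
  R3 -= 2·R0 → [0,0,4,2]
  R2 -= 0·R1 → [0,0,2,0]
  R3 -= 0·R1 → [0,0,4,2]
  R3 -= 2·R2 → [0,0,0,2]

L=[[1,0,0,0],[2,1,0,0],[1,0,1,0],[2,0,2,1]] U=[[-3,-2,1,-2],[0,3,3,2],[0,0,2,0],[0,0,0,2]]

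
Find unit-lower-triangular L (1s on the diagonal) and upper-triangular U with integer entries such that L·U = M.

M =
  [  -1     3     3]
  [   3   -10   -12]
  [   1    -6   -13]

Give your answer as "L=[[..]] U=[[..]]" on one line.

  r1 -= -3·r0 → [0,-1,-3]
  r2 -= -1·r0 → [0,-3,-10]
  r2 -= 3·r1 → [0,0,-1]

L=[[1,0,0],[-3,1,0],[-1,3,1]] U=[[-1,3,3],[0,-1,-3],[0,0,-1]]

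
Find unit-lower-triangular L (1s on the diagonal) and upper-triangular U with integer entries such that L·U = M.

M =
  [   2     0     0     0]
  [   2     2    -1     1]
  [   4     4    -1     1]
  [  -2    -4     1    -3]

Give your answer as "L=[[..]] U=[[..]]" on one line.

  row1 -= 1·row0 → [0,2,-1,1]
  row2 -= 2·row0 → [0,4,-1,1]
  row3 -= -1·row0 → [0,-4,1,-3]
  row2 -= 2·row1 → [0,0,1,-1]
  row3 -= -2·row1 → [0,0,-1,-1]
  row3 -= -1·row2 → [0,0,0,-2]

L=[[1,0,0,0],[1,1,0,0],[2,2,1,0],[-1,-2,-1,1]] U=[[2,0,0,0],[0,2,-1,1],[0,0,1,-1],[0,0,0,-2]]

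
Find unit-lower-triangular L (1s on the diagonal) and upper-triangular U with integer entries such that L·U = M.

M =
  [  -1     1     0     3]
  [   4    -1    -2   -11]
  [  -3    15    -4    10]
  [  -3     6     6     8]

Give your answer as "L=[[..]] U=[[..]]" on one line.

  r1 -= -4·r0 → [0,3,-2,1]
  r2 -= 3·r0 → [0,12,-4,1]
  r3 -= 3·r0 → [0,3,6,-1]
  r2 -= 4·r1 → [0,0,4,-3]
  r3 -= 1·r1 → [0,0,8,-2]
  r3 -= 2·r2 → [0,0,0,4]

L=[[1,0,0,0],[-4,1,0,0],[3,4,1,0],[3,1,2,1]] U=[[-1,1,0,3],[0,3,-2,1],[0,0,4,-3],[0,0,0,4]]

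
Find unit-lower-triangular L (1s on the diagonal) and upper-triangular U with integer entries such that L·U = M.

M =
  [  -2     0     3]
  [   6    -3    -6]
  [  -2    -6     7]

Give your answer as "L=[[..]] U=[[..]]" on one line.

  r1 -= -3·r0 → [0,-3,3]
  r2 -= 1·r0 → [0,-6,4]
  r2 -= 2·r1 → [0,0,-2]

L=[[1,0,0],[-3,1,0],[1,2,1]] U=[[-2,0,3],[0,-3,3],[0,0,-2]]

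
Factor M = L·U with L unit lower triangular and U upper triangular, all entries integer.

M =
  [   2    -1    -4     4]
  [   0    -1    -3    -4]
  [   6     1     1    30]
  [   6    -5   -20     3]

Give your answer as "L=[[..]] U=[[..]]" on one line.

  row1 -= 0·row0 → [0,-1,-3,-4]
  row2 -= 3·row0 → [0,4,13,18]
  row3 -= 3·row0 → [0,-2,-8,-9]
  row2 -= -4·row1 → [0,0,1,2]
  row3 -= 2·row1 → [0,0,-2,-1]
  row3 -= -2·row2 → [0,0,0,3]

L=[[1,0,0,0],[0,1,0,0],[3,-4,1,0],[3,2,-2,1]] U=[[2,-1,-4,4],[0,-1,-3,-4],[0,0,1,2],[0,0,0,3]]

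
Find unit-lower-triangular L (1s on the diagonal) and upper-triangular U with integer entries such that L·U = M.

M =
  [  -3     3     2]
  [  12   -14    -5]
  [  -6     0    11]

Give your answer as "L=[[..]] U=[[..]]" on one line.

  R1 -= -4·R0 → [0,-2,3]
  R2 -= 2·R0 → [0,-6,7]
  R2 -= 3·R1 → [0,0,-2]

L=[[1,0,0],[-4,1,0],[2,3,1]] U=[[-3,3,2],[0,-2,3],[0,0,-2]]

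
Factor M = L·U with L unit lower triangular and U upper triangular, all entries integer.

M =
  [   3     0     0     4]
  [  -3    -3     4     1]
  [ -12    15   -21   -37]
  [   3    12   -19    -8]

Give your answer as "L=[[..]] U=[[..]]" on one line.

  row1 -= -1·row0 → [0,-3,4,5]
  row2 -= -4·row0 → [0,15,-21,-21]
  row3 -= 1·row0 → [0,12,-19,-12]
  row2 -= -5·row1 → [0,0,-1,4]
  row3 -= -4·row1 → [0,0,-3,8]
  row3 -= 3·row2 → [0,0,0,-4]

L=[[1,0,0,0],[-1,1,0,0],[-4,-5,1,0],[1,-4,3,1]] U=[[3,0,0,4],[0,-3,4,5],[0,0,-1,4],[0,0,0,-4]]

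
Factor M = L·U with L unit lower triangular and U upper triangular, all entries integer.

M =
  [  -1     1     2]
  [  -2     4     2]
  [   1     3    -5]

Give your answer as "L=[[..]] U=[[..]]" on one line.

  row1 -= 2·row0 → [0,2,-2]
  row2 -= -1·row0 → [0,4,-3]
  row2 -= 2·row1 → [0,0,1]

L=[[1,0,0],[2,1,0],[-1,2,1]] U=[[-1,1,2],[0,2,-2],[0,0,1]]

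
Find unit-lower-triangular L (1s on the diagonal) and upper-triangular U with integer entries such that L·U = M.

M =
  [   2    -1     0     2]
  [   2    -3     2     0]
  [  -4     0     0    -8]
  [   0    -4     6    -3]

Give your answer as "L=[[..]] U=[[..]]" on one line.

L=[[1,0,0,0],[1,1,0,0],[-2,1,1,0],[0,2,-1,1]] U=[[2,-1,0,2],[0,-2,2,-2],[0,0,-2,-2],[0,0,0,-1]]

  r1 -= 1·r0 → [0,-2,2,-2]
  r2 -= -2·r0 → [0,-2,0,-4]
  r3 -= 0·r0 → [0,-4,6,-3]
  r2 -= 1·r1 → [0,0,-2,-2]
  r3 -= 2·r1 → [0,0,2,1]
  r3 -= -1·r2 → [0,0,0,-1]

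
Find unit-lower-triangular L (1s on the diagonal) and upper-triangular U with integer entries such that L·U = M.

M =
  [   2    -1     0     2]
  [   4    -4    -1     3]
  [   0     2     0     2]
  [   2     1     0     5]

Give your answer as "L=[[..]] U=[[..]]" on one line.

L=[[1,0,0,0],[2,1,0,0],[0,-1,1,0],[1,-1,1,1]] U=[[2,-1,0,2],[0,-2,-1,-1],[0,0,-1,1],[0,0,0,1]]

  row1 -= 2·row0 → [0,-2,-1,-1]
  row2 -= 0·row0 → [0,2,0,2]
  row3 -= 1·row0 → [0,2,0,3]
  row2 -= -1·row1 → [0,0,-1,1]
  row3 -= -1·row1 → [0,0,-1,2]
  row3 -= 1·row2 → [0,0,0,1]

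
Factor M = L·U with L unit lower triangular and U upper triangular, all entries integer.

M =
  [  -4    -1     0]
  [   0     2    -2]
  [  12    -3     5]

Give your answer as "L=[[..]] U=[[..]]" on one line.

  r1 -= 0·r0 → [0,2,-2]
  r2 -= -3·r0 → [0,-6,5]
  r2 -= -3·r1 → [0,0,-1]

L=[[1,0,0],[0,1,0],[-3,-3,1]] U=[[-4,-1,0],[0,2,-2],[0,0,-1]]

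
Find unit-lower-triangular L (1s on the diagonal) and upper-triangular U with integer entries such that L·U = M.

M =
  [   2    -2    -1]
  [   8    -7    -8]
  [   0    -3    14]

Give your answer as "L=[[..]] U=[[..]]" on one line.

L=[[1,0,0],[4,1,0],[0,-3,1]] U=[[2,-2,-1],[0,1,-4],[0,0,2]]

  row1 -= 4·row0 → [0,1,-4]
  row2 -= 0·row0 → [0,-3,14]
  row2 -= -3·row1 → [0,0,2]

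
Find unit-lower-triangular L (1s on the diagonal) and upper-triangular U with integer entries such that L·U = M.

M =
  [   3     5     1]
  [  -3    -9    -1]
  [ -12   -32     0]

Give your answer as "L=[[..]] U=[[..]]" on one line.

  R1 -= -1·R0 → [0,-4,0]
  R2 -= -4·R0 → [0,-12,4]
  R2 -= 3·R1 → [0,0,4]

L=[[1,0,0],[-1,1,0],[-4,3,1]] U=[[3,5,1],[0,-4,0],[0,0,4]]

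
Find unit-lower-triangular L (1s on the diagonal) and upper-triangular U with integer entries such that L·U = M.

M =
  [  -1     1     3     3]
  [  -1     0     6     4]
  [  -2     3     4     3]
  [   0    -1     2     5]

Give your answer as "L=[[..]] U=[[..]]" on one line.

  r1 -= 1·r0 → [0,-1,3,1]
  r2 -= 2·r0 → [0,1,-2,-3]
  r3 -= 0·r0 → [0,-1,2,5]
  r2 -= -1·r1 → [0,0,1,-2]
  r3 -= 1·r1 → [0,0,-1,4]
  r3 -= -1·r2 → [0,0,0,2]

L=[[1,0,0,0],[1,1,0,0],[2,-1,1,0],[0,1,-1,1]] U=[[-1,1,3,3],[0,-1,3,1],[0,0,1,-2],[0,0,0,2]]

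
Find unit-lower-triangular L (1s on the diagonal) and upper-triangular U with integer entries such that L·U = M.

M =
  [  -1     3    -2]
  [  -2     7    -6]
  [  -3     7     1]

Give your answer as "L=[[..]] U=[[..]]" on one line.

L=[[1,0,0],[2,1,0],[3,-2,1]] U=[[-1,3,-2],[0,1,-2],[0,0,3]]

  R1 -= 2·R0 → [0,1,-2]
  R2 -= 3·R0 → [0,-2,7]
  R2 -= -2·R1 → [0,0,3]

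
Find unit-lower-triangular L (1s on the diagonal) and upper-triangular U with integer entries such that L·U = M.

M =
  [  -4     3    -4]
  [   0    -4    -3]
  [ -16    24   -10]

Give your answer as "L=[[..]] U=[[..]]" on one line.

L=[[1,0,0],[0,1,0],[4,-3,1]] U=[[-4,3,-4],[0,-4,-3],[0,0,-3]]

  r1 -= 0·r0 → [0,-4,-3]
  r2 -= 4·r0 → [0,12,6]
  r2 -= -3·r1 → [0,0,-3]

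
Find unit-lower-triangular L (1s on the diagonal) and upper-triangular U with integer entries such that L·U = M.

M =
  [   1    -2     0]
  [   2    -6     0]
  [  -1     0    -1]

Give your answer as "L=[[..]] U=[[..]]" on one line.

L=[[1,0,0],[2,1,0],[-1,1,1]] U=[[1,-2,0],[0,-2,0],[0,0,-1]]

  row1 -= 2·row0 → [0,-2,0]
  row2 -= -1·row0 → [0,-2,-1]
  row2 -= 1·row1 → [0,0,-1]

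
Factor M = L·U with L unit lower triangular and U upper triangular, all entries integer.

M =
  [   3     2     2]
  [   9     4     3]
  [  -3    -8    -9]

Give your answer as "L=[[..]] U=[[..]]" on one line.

L=[[1,0,0],[3,1,0],[-1,3,1]] U=[[3,2,2],[0,-2,-3],[0,0,2]]

  r1 -= 3·r0 → [0,-2,-3]
  r2 -= -1·r0 → [0,-6,-7]
  r2 -= 3·r1 → [0,0,2]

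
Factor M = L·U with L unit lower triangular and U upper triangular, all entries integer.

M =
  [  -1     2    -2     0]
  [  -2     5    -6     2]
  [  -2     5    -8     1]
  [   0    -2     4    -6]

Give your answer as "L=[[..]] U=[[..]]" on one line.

  row1 -= 2·row0 → [0,1,-2,2]
  row2 -= 2·row0 → [0,1,-4,1]
  row3 -= 0·row0 → [0,-2,4,-6]
  row2 -= 1·row1 → [0,0,-2,-1]
  row3 -= -2·row1 → [0,0,0,-2]
  row3 -= 0·row2 → [0,0,0,-2]

L=[[1,0,0,0],[2,1,0,0],[2,1,1,0],[0,-2,0,1]] U=[[-1,2,-2,0],[0,1,-2,2],[0,0,-2,-1],[0,0,0,-2]]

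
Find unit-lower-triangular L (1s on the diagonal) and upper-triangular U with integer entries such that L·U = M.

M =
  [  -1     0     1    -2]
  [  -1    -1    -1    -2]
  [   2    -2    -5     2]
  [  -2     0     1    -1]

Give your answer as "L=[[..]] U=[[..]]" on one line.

L=[[1,0,0,0],[1,1,0,0],[-2,2,1,0],[2,0,-1,1]] U=[[-1,0,1,-2],[0,-1,-2,0],[0,0,1,-2],[0,0,0,1]]

  R1 -= 1·R0 → [0,-1,-2,0]
  R2 -= -2·R0 → [0,-2,-3,-2]
  R3 -= 2·R0 → [0,0,-1,3]
  R2 -= 2·R1 → [0,0,1,-2]
  R3 -= 0·R1 → [0,0,-1,3]
  R3 -= -1·R2 → [0,0,0,1]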